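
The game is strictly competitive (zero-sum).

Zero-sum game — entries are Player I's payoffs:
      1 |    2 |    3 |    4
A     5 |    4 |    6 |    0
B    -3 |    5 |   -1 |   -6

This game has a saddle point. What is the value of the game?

0

Row minima: 0, -6 → Player I's maximin is 0.
Column maxima: 5, 5, 6, 0 → Player II's minimax is 0.
They coincide at (A, 4), so the value is 0.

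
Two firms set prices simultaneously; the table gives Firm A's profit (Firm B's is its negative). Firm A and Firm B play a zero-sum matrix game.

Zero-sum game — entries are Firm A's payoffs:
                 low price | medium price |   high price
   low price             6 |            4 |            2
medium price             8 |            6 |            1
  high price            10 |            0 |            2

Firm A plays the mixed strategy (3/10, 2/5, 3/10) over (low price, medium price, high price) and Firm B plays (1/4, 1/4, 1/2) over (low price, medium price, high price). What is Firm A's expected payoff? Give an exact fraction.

Against (1/4, 1/4, 1/2), each row's expected payoff is low price: 7/2; medium price: 4; high price: 7/2.
Taking the (3/10, 2/5, 3/10)-weighted average: (3/10)·(7/2) + (2/5)·(4) + (3/10)·(7/2) = 37/10.

37/10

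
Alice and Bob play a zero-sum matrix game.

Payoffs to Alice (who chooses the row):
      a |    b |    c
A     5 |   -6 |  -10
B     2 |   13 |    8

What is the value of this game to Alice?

20/7

Column b is strictly dominated by c for Bob (it gives Alice more in every row).
The remaining 2×2 game on (A, B) × (a, c) has no saddle point. Let Alice play A with probability p; indifference gives 5p + 2(1−p) = −10p + 8(1−p), so p = 2/7.
Similarly Bob's optimal q on a is 6/7, and the value is 5·(6/7) + (-10)·(1/7) = 20/7.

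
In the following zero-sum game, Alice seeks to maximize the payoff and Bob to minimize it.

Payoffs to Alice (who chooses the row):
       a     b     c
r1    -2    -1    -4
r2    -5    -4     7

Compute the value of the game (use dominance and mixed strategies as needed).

-17/7

Column b is strictly dominated by a for Bob (it gives Alice more in every row).
The remaining 2×2 game on (r1, r2) × (a, c) has no saddle point. Let Alice play r1 with probability p; indifference gives −2p − 5(1−p) = −4p + 7(1−p), so p = 6/7.
Similarly Bob's optimal q on a is 11/14, and the value is -2·(11/14) + (-4)·(3/14) = -17/7.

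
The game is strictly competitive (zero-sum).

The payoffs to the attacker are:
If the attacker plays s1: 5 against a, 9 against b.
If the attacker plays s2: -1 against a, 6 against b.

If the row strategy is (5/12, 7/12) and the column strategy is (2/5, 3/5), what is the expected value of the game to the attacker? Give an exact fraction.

99/20

Against (2/5, 3/5), each row's expected payoff is s1: 37/5; s2: 16/5.
Taking the (5/12, 7/12)-weighted average: (5/12)·(37/5) + (7/12)·(16/5) = 99/20.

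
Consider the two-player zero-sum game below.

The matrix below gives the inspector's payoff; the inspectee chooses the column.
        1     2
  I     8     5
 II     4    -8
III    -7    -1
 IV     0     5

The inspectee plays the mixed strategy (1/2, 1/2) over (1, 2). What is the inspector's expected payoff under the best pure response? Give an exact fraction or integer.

13/2

I: (8)·(1/2) + (5)·(1/2) = 13/2.
II: (4)·(1/2) + (-8)·(1/2) = -2.
III: (-7)·(1/2) + (-1)·(1/2) = -4.
IV: (0)·(1/2) + (5)·(1/2) = 5/2.
The best pure response is I with expected payoff 13/2.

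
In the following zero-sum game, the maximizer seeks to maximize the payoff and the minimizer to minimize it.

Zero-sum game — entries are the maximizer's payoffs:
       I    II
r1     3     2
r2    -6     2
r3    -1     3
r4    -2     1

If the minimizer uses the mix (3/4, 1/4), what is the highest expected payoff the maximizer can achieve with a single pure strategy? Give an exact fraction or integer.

r1: (3)·(3/4) + (2)·(1/4) = 11/4.
r2: (-6)·(3/4) + (2)·(1/4) = -4.
r3: (-1)·(3/4) + (3)·(1/4) = 0.
r4: (-2)·(3/4) + (1)·(1/4) = -5/4.
The best pure response is r1 with expected payoff 11/4.

11/4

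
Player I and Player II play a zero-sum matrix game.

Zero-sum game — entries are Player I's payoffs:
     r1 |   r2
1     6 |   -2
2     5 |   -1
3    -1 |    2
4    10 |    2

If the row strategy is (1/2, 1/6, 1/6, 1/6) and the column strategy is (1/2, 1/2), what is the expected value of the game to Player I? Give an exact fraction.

Against (1/2, 1/2), each row's expected payoff is 1: 2; 2: 2; 3: 1/2; 4: 6.
Taking the (1/2, 1/6, 1/6, 1/6)-weighted average: (1/2)·(2) + (1/6)·(2) + (1/6)·(1/2) + (1/6)·(6) = 29/12.

29/12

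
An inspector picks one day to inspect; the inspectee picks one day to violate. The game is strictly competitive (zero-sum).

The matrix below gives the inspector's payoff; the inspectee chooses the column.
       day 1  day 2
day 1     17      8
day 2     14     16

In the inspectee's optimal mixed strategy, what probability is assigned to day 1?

Row minima are 8 and 14, so the inspector's maximin is 14; column maxima are 17 and 16, so the inspectee's minimax is 16. These differ, so the equilibrium is in mixed strategies.
Let the inspectee play day 1 with probability q. The inspector is indifferent when 17q + 8(1−q) = 14q + 16(1−q), giving q = 8/11.

8/11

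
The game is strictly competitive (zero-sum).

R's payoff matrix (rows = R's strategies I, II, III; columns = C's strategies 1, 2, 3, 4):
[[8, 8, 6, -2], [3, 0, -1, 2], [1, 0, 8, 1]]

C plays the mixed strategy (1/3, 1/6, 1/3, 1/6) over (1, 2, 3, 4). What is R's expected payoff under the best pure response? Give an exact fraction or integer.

I: (8)·(1/3) + (8)·(1/6) + (6)·(1/3) + (-2)·(1/6) = 17/3.
II: (3)·(1/3) + (0)·(1/6) + (-1)·(1/3) + (2)·(1/6) = 1.
III: (1)·(1/3) + (0)·(1/6) + (8)·(1/3) + (1)·(1/6) = 19/6.
The best pure response is I with expected payoff 17/3.

17/3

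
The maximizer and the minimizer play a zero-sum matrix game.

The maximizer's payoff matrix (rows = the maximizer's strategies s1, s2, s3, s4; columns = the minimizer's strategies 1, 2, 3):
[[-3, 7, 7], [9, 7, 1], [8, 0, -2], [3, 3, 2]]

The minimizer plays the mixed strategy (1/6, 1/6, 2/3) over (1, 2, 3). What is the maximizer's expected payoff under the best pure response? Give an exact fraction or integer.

16/3

s1: (-3)·(1/6) + (7)·(1/6) + (7)·(2/3) = 16/3.
s2: (9)·(1/6) + (7)·(1/6) + (1)·(2/3) = 10/3.
s3: (8)·(1/6) + (0)·(1/6) + (-2)·(2/3) = 0.
s4: (3)·(1/6) + (3)·(1/6) + (2)·(2/3) = 7/3.
The best pure response is s1 with expected payoff 16/3.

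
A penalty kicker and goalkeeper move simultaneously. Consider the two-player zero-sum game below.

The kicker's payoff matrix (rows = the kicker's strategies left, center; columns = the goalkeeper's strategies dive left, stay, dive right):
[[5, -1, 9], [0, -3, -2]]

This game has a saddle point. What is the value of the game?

-1

Row minima: -1, -3 → the kicker's maximin is -1.
Column maxima: 5, -1, 9 → the goalkeeper's minimax is -1.
They coincide at (left, stay), so the value is -1.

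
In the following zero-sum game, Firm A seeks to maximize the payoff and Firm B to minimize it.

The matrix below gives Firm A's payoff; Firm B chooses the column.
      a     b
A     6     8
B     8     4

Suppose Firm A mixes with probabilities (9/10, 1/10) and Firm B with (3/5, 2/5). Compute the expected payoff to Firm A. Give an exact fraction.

169/25

Against (3/5, 2/5), each row's expected payoff is A: 34/5; B: 32/5.
Taking the (9/10, 1/10)-weighted average: (9/10)·(34/5) + (1/10)·(32/5) = 169/25.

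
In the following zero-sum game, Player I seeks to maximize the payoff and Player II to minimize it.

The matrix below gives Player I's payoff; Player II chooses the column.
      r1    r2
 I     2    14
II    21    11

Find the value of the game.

136/11

Row minima are 2 and 11, so Player I's maximin is 11; column maxima are 21 and 14, so Player II's minimax is 14. These differ, so the equilibrium is in mixed strategies.
Let Player I play I with probability p. Player II is indifferent when 2p + 21(1−p) = 14p + 11(1−p), giving p = 5/11.
Let Player II play r1 with probability q. Player I is indifferent when 2q + 14(1−q) = 21q + 11(1−q), giving q = 3/22.
The value is 2·(3/22) + (14)·(19/22) = 136/11.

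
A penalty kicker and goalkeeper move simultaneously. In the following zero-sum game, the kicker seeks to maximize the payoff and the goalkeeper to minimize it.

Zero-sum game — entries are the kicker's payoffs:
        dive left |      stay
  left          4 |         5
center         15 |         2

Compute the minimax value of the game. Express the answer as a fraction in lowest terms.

Row minima are 4 and 2, so the kicker's maximin is 4; column maxima are 15 and 5, so the goalkeeper's minimax is 5. These differ, so the equilibrium is in mixed strategies.
Let the kicker play left with probability p. The goalkeeper is indifferent when 4p + 15(1−p) = 5p + 2(1−p), giving p = 13/14.
Let the goalkeeper play dive left with probability q. The kicker is indifferent when 4q + 5(1−q) = 15q + 2(1−q), giving q = 3/14.
The value is 4·(3/14) + (5)·(11/14) = 67/14.

67/14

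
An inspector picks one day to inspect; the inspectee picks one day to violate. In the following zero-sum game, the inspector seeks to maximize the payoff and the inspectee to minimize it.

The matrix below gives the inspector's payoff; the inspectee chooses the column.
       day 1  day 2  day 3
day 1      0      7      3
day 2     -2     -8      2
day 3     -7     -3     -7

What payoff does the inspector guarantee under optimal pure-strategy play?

0

Row minima: 0, -8, -7 → the inspector's maximin is 0.
Column maxima: 0, 7, 3 → the inspectee's minimax is 0.
They coincide at (day 1, day 1), so the value is 0.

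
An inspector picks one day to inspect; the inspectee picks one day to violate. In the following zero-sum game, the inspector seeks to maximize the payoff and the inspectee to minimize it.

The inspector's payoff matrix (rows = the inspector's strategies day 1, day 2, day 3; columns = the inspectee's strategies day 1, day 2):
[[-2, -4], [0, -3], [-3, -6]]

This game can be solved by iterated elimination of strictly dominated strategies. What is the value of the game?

Column day 1 is strictly dominated by day 2 for the inspectee (-4<-2, -3<0, -6<-3); eliminate day 1.
Row day 3 is strictly dominated by row day 1 (-4>-6); eliminate day 3.
Row day 1 is strictly dominated by row day 2 (-3>-4); eliminate day 1.
Only (day 2, day 2) remains, with payoff -3.

-3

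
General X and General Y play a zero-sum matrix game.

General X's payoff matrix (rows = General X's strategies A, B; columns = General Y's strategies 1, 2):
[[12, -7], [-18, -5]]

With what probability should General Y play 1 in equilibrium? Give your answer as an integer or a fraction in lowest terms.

1/16

Row minima are -7 and -18, so General X's maximin is -7; column maxima are 12 and -5, so General Y's minimax is -5. These differ, so the equilibrium is in mixed strategies.
Let General Y play 1 with probability q. General X is indifferent when 12q − 7(1−q) = −18q − 5(1−q), giving q = 1/16.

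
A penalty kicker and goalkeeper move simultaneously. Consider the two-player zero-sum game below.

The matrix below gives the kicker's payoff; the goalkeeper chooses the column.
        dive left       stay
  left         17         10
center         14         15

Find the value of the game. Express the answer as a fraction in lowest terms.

115/8

Row minima are 10 and 14, so the kicker's maximin is 14; column maxima are 17 and 15, so the goalkeeper's minimax is 15. These differ, so the equilibrium is in mixed strategies.
Let the kicker play left with probability p. The goalkeeper is indifferent when 17p + 14(1−p) = 10p + 15(1−p), giving p = 1/8.
Let the goalkeeper play dive left with probability q. The kicker is indifferent when 17q + 10(1−q) = 14q + 15(1−q), giving q = 5/8.
The value is 17·(5/8) + (10)·(3/8) = 115/8.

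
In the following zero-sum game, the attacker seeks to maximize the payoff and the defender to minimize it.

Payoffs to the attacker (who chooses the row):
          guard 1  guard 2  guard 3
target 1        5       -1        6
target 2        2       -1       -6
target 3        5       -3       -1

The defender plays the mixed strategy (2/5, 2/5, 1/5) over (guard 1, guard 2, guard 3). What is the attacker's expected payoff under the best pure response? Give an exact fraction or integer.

14/5

target 1: (5)·(2/5) + (-1)·(2/5) + (6)·(1/5) = 14/5.
target 2: (2)·(2/5) + (-1)·(2/5) + (-6)·(1/5) = -4/5.
target 3: (5)·(2/5) + (-3)·(2/5) + (-1)·(1/5) = 3/5.
The best pure response is target 1 with expected payoff 14/5.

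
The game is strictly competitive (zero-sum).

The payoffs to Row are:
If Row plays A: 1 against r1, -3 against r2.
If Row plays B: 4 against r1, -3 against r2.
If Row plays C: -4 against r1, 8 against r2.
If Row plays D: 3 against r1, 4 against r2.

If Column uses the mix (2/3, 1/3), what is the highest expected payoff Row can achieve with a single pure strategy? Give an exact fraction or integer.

10/3

A: (1)·(2/3) + (-3)·(1/3) = -1/3.
B: (4)·(2/3) + (-3)·(1/3) = 5/3.
C: (-4)·(2/3) + (8)·(1/3) = 0.
D: (3)·(2/3) + (4)·(1/3) = 10/3.
The best pure response is D with expected payoff 10/3.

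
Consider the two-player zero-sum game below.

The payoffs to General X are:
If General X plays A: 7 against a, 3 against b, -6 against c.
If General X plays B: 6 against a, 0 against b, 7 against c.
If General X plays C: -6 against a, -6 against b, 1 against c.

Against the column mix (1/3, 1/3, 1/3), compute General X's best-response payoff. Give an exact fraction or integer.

13/3

A: (7)·(1/3) + (3)·(1/3) + (-6)·(1/3) = 4/3.
B: (6)·(1/3) + (0)·(1/3) + (7)·(1/3) = 13/3.
C: (-6)·(1/3) + (-6)·(1/3) + (1)·(1/3) = -11/3.
The best pure response is B with expected payoff 13/3.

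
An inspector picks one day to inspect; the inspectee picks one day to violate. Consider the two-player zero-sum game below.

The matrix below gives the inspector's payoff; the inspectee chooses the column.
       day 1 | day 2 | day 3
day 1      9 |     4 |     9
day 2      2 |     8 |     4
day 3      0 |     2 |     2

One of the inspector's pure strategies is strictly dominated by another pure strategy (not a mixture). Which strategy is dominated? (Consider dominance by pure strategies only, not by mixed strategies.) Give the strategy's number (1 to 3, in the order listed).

Compare day 3 with day 1: 9 > 0, 4 > 2, 9 > 2.
So day 1 strictly dominates day 3 for the inspector; day 3 is strictly dominated.

3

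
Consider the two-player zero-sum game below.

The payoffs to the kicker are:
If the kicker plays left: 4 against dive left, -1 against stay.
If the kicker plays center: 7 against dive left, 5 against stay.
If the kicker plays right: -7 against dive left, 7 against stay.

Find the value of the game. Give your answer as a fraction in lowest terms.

Row left is strictly dominated by row center, so the kicker never plays it.
The remaining 2×2 game on (center, right) × (dive left, stay) has no saddle point. Let the kicker play center with probability p; indifference gives 7p − 7(1−p) = 5p + 7(1−p), so p = 7/8.
Similarly the goalkeeper's optimal q on dive left is 1/8, and the value is 7·(1/8) + (5)·(7/8) = 21/4.

21/4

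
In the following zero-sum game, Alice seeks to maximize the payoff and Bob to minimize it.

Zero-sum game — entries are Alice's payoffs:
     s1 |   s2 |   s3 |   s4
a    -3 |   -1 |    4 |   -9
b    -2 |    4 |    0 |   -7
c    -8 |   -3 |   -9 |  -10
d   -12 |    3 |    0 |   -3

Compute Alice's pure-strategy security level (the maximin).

-7

The worst-case payoff for each row is a: -9, b: -7, c: -10, d: -12.
The best of these is -7.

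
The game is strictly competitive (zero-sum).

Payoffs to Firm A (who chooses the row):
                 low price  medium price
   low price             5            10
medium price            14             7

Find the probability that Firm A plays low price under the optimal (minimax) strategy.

Row minima are 5 and 7, so Firm A's maximin is 7; column maxima are 14 and 10, so Firm B's minimax is 10. These differ, so the equilibrium is in mixed strategies.
Let Firm A play low price with probability p. Firm B is indifferent when 5p + 14(1−p) = 10p + 7(1−p), giving p = 7/12.

7/12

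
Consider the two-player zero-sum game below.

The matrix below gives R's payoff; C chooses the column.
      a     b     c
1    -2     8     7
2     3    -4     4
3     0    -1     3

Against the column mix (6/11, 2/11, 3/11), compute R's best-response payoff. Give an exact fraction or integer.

1: (-2)·(6/11) + (8)·(2/11) + (7)·(3/11) = 25/11.
2: (3)·(6/11) + (-4)·(2/11) + (4)·(3/11) = 2.
3: (0)·(6/11) + (-1)·(2/11) + (3)·(3/11) = 7/11.
The best pure response is 1 with expected payoff 25/11.

25/11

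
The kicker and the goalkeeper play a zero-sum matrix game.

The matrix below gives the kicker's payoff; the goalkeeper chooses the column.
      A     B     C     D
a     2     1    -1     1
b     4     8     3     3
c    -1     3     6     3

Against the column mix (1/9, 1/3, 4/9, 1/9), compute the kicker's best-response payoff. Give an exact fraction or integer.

a: (2)·(1/9) + (1)·(1/3) + (-1)·(4/9) + (1)·(1/9) = 2/9.
b: (4)·(1/9) + (8)·(1/3) + (3)·(4/9) + (3)·(1/9) = 43/9.
c: (-1)·(1/9) + (3)·(1/3) + (6)·(4/9) + (3)·(1/9) = 35/9.
The best pure response is b with expected payoff 43/9.

43/9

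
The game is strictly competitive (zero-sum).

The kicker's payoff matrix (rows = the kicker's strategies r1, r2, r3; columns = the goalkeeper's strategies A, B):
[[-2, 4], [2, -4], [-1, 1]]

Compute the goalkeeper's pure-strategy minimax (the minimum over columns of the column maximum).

2

The worst case (largest entry) in each column is A: 2, B: 4.
The best (smallest) of these is 2.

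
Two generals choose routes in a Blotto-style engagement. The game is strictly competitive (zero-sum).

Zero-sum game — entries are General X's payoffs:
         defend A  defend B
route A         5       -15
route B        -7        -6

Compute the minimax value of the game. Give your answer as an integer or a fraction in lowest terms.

Row minima are -15 and -7, so General X's maximin is -7; column maxima are 5 and -6, so General Y's minimax is -6. These differ, so the equilibrium is in mixed strategies.
Let General X play route A with probability p. General Y is indifferent when 5p − 7(1−p) = −15p − 6(1−p), giving p = 1/21.
Let General Y play defend A with probability q. General X is indifferent when 5q − 15(1−q) = −7q − 6(1−q), giving q = 3/7.
The value is 5·(3/7) + (-15)·(4/7) = -45/7.

-45/7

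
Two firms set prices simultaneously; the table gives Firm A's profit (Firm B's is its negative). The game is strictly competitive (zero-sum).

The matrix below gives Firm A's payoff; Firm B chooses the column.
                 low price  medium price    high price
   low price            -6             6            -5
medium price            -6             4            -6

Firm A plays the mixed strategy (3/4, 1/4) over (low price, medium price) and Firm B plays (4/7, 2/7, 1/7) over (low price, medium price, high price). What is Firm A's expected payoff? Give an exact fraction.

Against (4/7, 2/7, 1/7), each row's expected payoff is low price: -17/7; medium price: -22/7.
Taking the (3/4, 1/4)-weighted average: (3/4)·(-17/7) + (1/4)·(-22/7) = -73/28.

-73/28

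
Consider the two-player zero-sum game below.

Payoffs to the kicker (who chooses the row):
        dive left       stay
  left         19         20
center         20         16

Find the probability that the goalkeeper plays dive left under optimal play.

4/5

Row minima are 19 and 16, so the kicker's maximin is 19; column maxima are 20 and 20, so the goalkeeper's minimax is 20. These differ, so the equilibrium is in mixed strategies.
Let the goalkeeper play dive left with probability q. The kicker is indifferent when 19q + 20(1−q) = 20q + 16(1−q), giving q = 4/5.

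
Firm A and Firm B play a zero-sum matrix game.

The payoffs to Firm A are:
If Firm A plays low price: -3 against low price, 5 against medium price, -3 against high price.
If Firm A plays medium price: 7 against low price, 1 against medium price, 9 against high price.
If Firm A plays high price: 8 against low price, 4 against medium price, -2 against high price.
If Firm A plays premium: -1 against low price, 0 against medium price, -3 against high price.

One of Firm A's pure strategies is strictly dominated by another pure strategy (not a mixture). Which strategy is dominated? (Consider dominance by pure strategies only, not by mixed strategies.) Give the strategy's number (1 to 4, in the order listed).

4

Compare premium with medium price: 7 > -1, 1 > 0, 9 > -3.
So medium price strictly dominates premium for Firm A; premium is strictly dominated.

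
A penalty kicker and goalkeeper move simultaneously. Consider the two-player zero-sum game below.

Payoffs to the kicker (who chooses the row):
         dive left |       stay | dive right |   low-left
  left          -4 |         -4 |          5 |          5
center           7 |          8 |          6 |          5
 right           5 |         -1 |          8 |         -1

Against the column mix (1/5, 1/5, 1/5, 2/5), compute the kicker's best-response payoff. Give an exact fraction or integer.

31/5

left: (-4)·(1/5) + (-4)·(1/5) + (5)·(1/5) + (5)·(2/5) = 7/5.
center: (7)·(1/5) + (8)·(1/5) + (6)·(1/5) + (5)·(2/5) = 31/5.
right: (5)·(1/5) + (-1)·(1/5) + (8)·(1/5) + (-1)·(2/5) = 2.
The best pure response is center with expected payoff 31/5.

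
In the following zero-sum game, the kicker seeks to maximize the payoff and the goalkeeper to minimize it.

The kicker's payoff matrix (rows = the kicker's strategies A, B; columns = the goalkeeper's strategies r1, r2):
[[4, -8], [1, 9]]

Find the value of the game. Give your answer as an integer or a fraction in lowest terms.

11/5

Row minima are -8 and 1, so the kicker's maximin is 1; column maxima are 4 and 9, so the goalkeeper's minimax is 4. These differ, so the equilibrium is in mixed strategies.
Let the kicker play A with probability p. The goalkeeper is indifferent when 4p + (1−p) = −8p + 9(1−p), giving p = 2/5.
Let the goalkeeper play r1 with probability q. The kicker is indifferent when 4q − 8(1−q) = q + 9(1−q), giving q = 17/20.
The value is 4·(17/20) + (-8)·(3/20) = 11/5.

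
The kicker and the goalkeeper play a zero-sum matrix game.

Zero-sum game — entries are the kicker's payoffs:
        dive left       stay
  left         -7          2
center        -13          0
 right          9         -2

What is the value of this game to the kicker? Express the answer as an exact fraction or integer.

1/5

Row center is strictly dominated by row left, so the kicker never plays it.
The remaining 2×2 game on (left, right) × (dive left, stay) has no saddle point. Let the kicker play left with probability p; indifference gives −7p + 9(1−p) = 2p − 2(1−p), so p = 11/20.
Similarly the goalkeeper's optimal q on dive left is 1/5, and the value is -7·(1/5) + (2)·(4/5) = 1/5.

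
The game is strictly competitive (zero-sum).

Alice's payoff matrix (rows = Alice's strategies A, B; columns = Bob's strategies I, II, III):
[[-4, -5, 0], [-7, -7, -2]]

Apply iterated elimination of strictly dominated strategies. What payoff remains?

-5

Row B is strictly dominated by row A (-4>-7, -5>-7, 0>-2); eliminate B.
Column III is strictly dominated by I for Bob (-4<0); eliminate III.
Column I is strictly dominated by II for Bob (-5<-4); eliminate I.
Only (A, II) remains, with payoff -5.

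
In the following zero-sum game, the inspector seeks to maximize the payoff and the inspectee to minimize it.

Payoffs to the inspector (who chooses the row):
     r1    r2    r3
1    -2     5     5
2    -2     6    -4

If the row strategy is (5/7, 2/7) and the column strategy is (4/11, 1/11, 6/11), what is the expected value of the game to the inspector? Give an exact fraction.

Against (4/11, 1/11, 6/11), each row's expected payoff is 1: 27/11; 2: -26/11.
Taking the (5/7, 2/7)-weighted average: (5/7)·(27/11) + (2/7)·(-26/11) = 83/77.

83/77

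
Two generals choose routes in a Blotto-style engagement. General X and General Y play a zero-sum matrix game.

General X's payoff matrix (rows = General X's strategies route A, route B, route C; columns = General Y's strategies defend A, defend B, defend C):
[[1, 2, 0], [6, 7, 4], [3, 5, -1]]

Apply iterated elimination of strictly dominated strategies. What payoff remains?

4

Column defend A is strictly dominated by defend C for General Y (0<1, 4<6, -1<3); eliminate defend A.
Column defend B is strictly dominated by defend C for General Y (0<2, 4<7, -1<5); eliminate defend B.
Row route A is strictly dominated by row route B (4>0); eliminate route A.
Row route C is strictly dominated by row route B (4>-1); eliminate route C.
Only (route B, defend C) remains, with payoff 4.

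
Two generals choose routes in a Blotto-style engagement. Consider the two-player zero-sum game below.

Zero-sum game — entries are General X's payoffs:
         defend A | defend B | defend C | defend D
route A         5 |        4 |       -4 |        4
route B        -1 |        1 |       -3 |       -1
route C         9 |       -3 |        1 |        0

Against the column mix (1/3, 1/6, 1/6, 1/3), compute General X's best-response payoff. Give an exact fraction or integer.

route A: (5)·(1/3) + (4)·(1/6) + (-4)·(1/6) + (4)·(1/3) = 3.
route B: (-1)·(1/3) + (1)·(1/6) + (-3)·(1/6) + (-1)·(1/3) = -1.
route C: (9)·(1/3) + (-3)·(1/6) + (1)·(1/6) + (0)·(1/3) = 8/3.
The best pure response is route A with expected payoff 3.

3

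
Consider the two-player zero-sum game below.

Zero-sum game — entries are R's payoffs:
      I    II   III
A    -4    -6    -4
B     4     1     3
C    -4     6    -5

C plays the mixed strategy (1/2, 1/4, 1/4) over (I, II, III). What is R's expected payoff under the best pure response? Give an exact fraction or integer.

3

A: (-4)·(1/2) + (-6)·(1/4) + (-4)·(1/4) = -9/2.
B: (4)·(1/2) + (1)·(1/4) + (3)·(1/4) = 3.
C: (-4)·(1/2) + (6)·(1/4) + (-5)·(1/4) = -7/4.
The best pure response is B with expected payoff 3.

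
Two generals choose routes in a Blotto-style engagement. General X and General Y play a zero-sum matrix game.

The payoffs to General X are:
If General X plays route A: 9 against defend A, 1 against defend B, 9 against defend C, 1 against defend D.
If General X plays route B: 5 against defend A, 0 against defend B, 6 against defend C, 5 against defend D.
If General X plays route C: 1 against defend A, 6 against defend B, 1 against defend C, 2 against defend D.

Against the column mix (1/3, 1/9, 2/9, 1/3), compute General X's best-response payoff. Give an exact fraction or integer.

49/9

route A: (9)·(1/3) + (1)·(1/9) + (9)·(2/9) + (1)·(1/3) = 49/9.
route B: (5)·(1/3) + (0)·(1/9) + (6)·(2/9) + (5)·(1/3) = 14/3.
route C: (1)·(1/3) + (6)·(1/9) + (1)·(2/9) + (2)·(1/3) = 17/9.
The best pure response is route A with expected payoff 49/9.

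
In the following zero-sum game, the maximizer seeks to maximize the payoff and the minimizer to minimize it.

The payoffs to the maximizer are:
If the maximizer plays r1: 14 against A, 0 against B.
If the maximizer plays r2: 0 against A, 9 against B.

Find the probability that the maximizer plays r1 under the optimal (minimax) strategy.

9/23

Row minima are 0 and 0, so the maximizer's maximin is 0; column maxima are 14 and 9, so the minimizer's minimax is 9. These differ, so the equilibrium is in mixed strategies.
Let the maximizer play r1 with probability p. The minimizer is indifferent when 14p = 9(1−p), giving p = 9/23.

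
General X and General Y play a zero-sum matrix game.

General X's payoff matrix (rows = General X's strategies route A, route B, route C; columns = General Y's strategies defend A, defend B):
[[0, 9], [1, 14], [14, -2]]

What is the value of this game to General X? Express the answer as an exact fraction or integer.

198/29

Row route A is strictly dominated by row route B, so General X never plays it.
The remaining 2×2 game on (route B, route C) × (defend A, defend B) has no saddle point. Let General X play route B with probability p; indifference gives p + 14(1−p) = 14p − 2(1−p), so p = 16/29.
Similarly General Y's optimal q on defend A is 16/29, and the value is 1·(16/29) + (14)·(13/29) = 198/29.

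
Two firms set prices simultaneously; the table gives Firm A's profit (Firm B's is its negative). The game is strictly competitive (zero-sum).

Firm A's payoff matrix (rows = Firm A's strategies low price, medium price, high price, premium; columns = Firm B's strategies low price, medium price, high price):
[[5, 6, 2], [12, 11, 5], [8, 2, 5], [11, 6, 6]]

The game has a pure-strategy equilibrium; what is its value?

Row minima: 2, 5, 2, 6 → Firm A's maximin is 6.
Column maxima: 12, 11, 6 → Firm B's minimax is 6.
They coincide at (premium, high price), so the value is 6.

6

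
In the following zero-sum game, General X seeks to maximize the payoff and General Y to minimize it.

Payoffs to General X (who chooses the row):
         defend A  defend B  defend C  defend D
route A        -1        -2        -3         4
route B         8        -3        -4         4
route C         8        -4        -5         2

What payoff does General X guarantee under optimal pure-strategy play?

-3

Row minima: -3, -4, -5 → General X's maximin is -3.
Column maxima: 8, -2, -3, 4 → General Y's minimax is -3.
They coincide at (route A, defend C), so the value is -3.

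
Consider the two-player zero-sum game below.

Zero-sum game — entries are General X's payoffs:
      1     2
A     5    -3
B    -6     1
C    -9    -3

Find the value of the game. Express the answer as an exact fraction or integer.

-13/15

Row C is strictly dominated by row B, so General X never plays it.
The remaining 2×2 game on (A, B) × (1, 2) has no saddle point. Let General X play A with probability p; indifference gives 5p − 6(1−p) = −3p + (1−p), so p = 7/15.
Similarly General Y's optimal q on 1 is 4/15, and the value is 5·(4/15) + (-3)·(11/15) = -13/15.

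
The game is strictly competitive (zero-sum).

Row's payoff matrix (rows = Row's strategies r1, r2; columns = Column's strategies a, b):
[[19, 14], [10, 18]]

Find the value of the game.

Row minima are 14 and 10, so Row's maximin is 14; column maxima are 19 and 18, so Column's minimax is 18. These differ, so the equilibrium is in mixed strategies.
Let Row play r1 with probability p. Column is indifferent when 19p + 10(1−p) = 14p + 18(1−p), giving p = 8/13.
Let Column play a with probability q. Row is indifferent when 19q + 14(1−q) = 10q + 18(1−q), giving q = 4/13.
The value is 19·(4/13) + (14)·(9/13) = 202/13.

202/13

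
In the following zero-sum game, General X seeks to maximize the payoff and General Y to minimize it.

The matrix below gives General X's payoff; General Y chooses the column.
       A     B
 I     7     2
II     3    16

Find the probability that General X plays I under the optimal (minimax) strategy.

13/18

Row minima are 2 and 3, so General X's maximin is 3; column maxima are 7 and 16, so General Y's minimax is 7. These differ, so the equilibrium is in mixed strategies.
Let General X play I with probability p. General Y is indifferent when 7p + 3(1−p) = 2p + 16(1−p), giving p = 13/18.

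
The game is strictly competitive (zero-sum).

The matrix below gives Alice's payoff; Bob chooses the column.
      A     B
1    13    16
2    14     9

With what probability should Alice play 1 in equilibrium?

Row minima are 13 and 9, so Alice's maximin is 13; column maxima are 14 and 16, so Bob's minimax is 14. These differ, so the equilibrium is in mixed strategies.
Let Alice play 1 with probability p. Bob is indifferent when 13p + 14(1−p) = 16p + 9(1−p), giving p = 5/8.

5/8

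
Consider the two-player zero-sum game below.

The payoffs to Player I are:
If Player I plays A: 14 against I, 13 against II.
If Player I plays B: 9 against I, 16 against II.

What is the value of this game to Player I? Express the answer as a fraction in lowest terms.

Row minima are 13 and 9, so Player I's maximin is 13; column maxima are 14 and 16, so Player II's minimax is 14. These differ, so the equilibrium is in mixed strategies.
Let Player I play A with probability p. Player II is indifferent when 14p + 9(1−p) = 13p + 16(1−p), giving p = 7/8.
Let Player II play I with probability q. Player I is indifferent when 14q + 13(1−q) = 9q + 16(1−q), giving q = 3/8.
The value is 14·(3/8) + (13)·(5/8) = 107/8.

107/8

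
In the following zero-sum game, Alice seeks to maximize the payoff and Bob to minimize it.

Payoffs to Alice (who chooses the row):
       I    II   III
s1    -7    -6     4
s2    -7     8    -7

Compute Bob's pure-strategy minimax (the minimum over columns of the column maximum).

-7

The worst case (largest entry) in each column is I: -7, II: 8, III: 4.
The best (smallest) of these is -7.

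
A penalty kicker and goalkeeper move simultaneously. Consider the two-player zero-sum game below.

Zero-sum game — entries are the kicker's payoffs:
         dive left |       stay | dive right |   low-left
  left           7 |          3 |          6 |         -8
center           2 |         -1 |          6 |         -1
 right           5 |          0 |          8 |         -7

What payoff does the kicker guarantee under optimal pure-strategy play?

Row minima: -8, -1, -7 → the kicker's maximin is -1.
Column maxima: 7, 3, 8, -1 → the goalkeeper's minimax is -1.
They coincide at (center, low-left), so the value is -1.

-1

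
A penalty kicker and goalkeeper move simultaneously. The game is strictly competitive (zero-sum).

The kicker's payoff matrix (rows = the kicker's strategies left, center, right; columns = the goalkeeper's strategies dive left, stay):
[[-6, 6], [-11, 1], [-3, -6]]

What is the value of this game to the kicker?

Row center is strictly dominated by row left, so the kicker never plays it.
The remaining 2×2 game on (left, right) × (dive left, stay) has no saddle point. Let the kicker play left with probability p; indifference gives −6p − 3(1−p) = 6p − 6(1−p), so p = 1/5.
Similarly the goalkeeper's optimal q on dive left is 4/5, and the value is -6·(4/5) + (6)·(1/5) = -18/5.

-18/5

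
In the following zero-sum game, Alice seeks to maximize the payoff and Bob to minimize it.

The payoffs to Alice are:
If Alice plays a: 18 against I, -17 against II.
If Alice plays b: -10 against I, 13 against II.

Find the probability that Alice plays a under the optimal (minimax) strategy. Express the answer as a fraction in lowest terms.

23/58

Row minima are -17 and -10, so Alice's maximin is -10; column maxima are 18 and 13, so Bob's minimax is 13. These differ, so the equilibrium is in mixed strategies.
Let Alice play a with probability p. Bob is indifferent when 18p − 10(1−p) = −17p + 13(1−p), giving p = 23/58.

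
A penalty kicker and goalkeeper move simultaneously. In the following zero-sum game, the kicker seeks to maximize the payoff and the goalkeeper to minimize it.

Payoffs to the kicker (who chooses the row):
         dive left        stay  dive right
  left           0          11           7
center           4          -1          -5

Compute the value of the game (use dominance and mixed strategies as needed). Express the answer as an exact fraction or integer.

Column stay is strictly dominated by dive right for the goalkeeper (it gives the kicker more in every row).
The remaining 2×2 game on (left, center) × (dive left, dive right) has no saddle point. Let the kicker play left with probability p; indifference gives 4(1−p) = 7p − 5(1−p), so p = 9/16.
Similarly the goalkeeper's optimal q on dive left is 3/4, and the value is 0·(3/4) + (7)·(1/4) = 7/4.

7/4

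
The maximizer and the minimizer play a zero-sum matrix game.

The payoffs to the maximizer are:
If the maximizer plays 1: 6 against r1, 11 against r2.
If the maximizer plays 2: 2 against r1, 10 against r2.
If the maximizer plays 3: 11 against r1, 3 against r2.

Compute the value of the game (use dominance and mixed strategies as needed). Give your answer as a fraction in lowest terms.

103/13

Row 2 is strictly dominated by row 1, so the maximizer never plays it.
The remaining 2×2 game on (1, 3) × (r1, r2) has no saddle point. Let the maximizer play 1 with probability p; indifference gives 6p + 11(1−p) = 11p + 3(1−p), so p = 8/13.
Similarly the minimizer's optimal q on r1 is 8/13, and the value is 6·(8/13) + (11)·(5/13) = 103/13.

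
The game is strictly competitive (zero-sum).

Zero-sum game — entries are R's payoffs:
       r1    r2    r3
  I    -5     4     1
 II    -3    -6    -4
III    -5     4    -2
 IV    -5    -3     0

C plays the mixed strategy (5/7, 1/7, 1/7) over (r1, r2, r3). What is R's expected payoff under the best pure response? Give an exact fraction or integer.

-20/7

I: (-5)·(5/7) + (4)·(1/7) + (1)·(1/7) = -20/7.
II: (-3)·(5/7) + (-6)·(1/7) + (-4)·(1/7) = -25/7.
III: (-5)·(5/7) + (4)·(1/7) + (-2)·(1/7) = -23/7.
IV: (-5)·(5/7) + (-3)·(1/7) + (0)·(1/7) = -4.
The best pure response is I with expected payoff -20/7.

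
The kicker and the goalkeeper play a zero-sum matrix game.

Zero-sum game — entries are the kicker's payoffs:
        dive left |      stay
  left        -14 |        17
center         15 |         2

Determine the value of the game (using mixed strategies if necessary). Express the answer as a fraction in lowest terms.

283/44

Row minima are -14 and 2, so the kicker's maximin is 2; column maxima are 15 and 17, so the goalkeeper's minimax is 15. These differ, so the equilibrium is in mixed strategies.
Let the kicker play left with probability p. The goalkeeper is indifferent when −14p + 15(1−p) = 17p + 2(1−p), giving p = 13/44.
Let the goalkeeper play dive left with probability q. The kicker is indifferent when −14q + 17(1−q) = 15q + 2(1−q), giving q = 15/44.
The value is -14·(15/44) + (17)·(29/44) = 283/44.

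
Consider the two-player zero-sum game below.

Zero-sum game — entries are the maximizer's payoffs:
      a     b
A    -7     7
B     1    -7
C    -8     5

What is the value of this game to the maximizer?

Row C is strictly dominated by row A, so the maximizer never plays it.
The remaining 2×2 game on (A, B) × (a, b) has no saddle point. Let the maximizer play A with probability p; indifference gives −7p + (1−p) = 7p − 7(1−p), so p = 4/11.
Similarly the minimizer's optimal q on a is 7/11, and the value is -7·(7/11) + (7)·(4/11) = -21/11.

-21/11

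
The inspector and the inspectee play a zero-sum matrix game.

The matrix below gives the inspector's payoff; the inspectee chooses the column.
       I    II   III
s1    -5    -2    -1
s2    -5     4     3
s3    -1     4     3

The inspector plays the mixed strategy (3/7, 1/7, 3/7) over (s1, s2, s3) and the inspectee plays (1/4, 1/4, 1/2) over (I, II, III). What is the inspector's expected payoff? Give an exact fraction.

Against (1/4, 1/4, 1/2), each row's expected payoff is s1: -9/4; s2: 5/4; s3: 9/4.
Taking the (3/7, 1/7, 3/7)-weighted average: (3/7)·(-9/4) + (1/7)·(5/4) + (3/7)·(9/4) = 5/28.

5/28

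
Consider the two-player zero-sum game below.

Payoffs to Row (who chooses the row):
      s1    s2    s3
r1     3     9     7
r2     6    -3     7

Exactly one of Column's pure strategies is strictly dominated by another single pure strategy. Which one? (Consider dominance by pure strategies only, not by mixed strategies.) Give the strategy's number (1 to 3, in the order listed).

Column prefers columns that give Row less. Compare s3 with s1: 3 < 7, 6 < 7.
So s1 strictly dominates s3 for Column; s3 is strictly dominated.

3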